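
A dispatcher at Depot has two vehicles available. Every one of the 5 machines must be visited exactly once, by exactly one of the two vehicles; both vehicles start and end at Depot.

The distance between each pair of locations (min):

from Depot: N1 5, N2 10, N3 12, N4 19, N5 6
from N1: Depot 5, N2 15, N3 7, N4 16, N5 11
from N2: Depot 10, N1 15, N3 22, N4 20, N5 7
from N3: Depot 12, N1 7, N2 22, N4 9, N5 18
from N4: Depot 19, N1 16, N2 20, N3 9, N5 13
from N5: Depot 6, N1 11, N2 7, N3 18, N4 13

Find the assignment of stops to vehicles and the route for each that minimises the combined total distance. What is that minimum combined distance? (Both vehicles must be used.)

There are 2^4 − 1 = 15 ways to divide the 5 stops into two non-empty groups. For each, the best each vehicle can do is its own shortest tour through its group:
  {N1} + {N2, N3, N4, N5}: 10 + 51 = 61
  {N2} + {N1, N3, N4, N5}: 20 + 40 = 60
  {N1, N2} + {N3, N4, N5}: 30 + 40 = 70
  {N3} + {N1, N2, N4, N5}: 24 + 51 = 75
  {N1, N3} + {N2, N4, N5}: 24 + 49 = 73
  {N2, N3} + {N1, N4, N5}: 44 + 40 = 84
  … (15 splits in total)
Best: vehicle 1 Depot → N2 → Depot = 20; vehicle 2 Depot → N1 → N3 → N4 → N5 → Depot = 40; combined 60.

Minimum combined distance: 60 min.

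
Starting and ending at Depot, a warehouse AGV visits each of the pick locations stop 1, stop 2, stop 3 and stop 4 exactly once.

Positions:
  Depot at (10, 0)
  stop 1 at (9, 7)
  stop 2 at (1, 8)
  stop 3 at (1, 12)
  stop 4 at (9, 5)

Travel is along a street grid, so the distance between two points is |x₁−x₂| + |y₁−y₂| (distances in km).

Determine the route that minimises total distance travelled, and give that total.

Shortest round trip = 42 km.

There are 12 distinct closed tours to check (reversals are equivalent).
Depot-stop 1-stop 2-stop 3-stop 4-Depot: 8+9+4+15+6 = 42
Depot-stop 1-stop 2-stop 4-stop 3-Depot: 8+9+11+15+21 = 64
Depot-stop 1-stop 3-stop 2-stop 4-Depot: 8+13+4+11+6 = 42
Depot-stop 1-stop 3-stop 4-stop 2-Depot: 8+13+15+11+17 = 64
Depot-stop 1-stop 4-stop 2-stop 3-Depot: 8+2+11+4+21 = 46
Depot-stop 1-stop 4-stop 3-stop 2-Depot: 8+2+15+4+17 = 46
Depot-stop 2-stop 1-stop 3-stop 4-Depot: 17+9+13+15+6 = 60
Depot-stop 2-stop 1-stop 4-stop 3-Depot: 17+9+2+15+21 = 64
Depot-stop 2-stop 3-stop 1-stop 4-Depot: 17+4+13+2+6 = 42
Depot-stop 2-stop 4-stop 1-stop 3-Depot: 17+11+2+13+21 = 64
Depot-stop 3-stop 1-stop 2-stop 4-Depot: 21+13+9+11+6 = 60
Depot-stop 3-stop 2-stop 1-stop 4-Depot: 21+4+9+2+6 = 42
The minimum is 42.
One optimal route: Depot → stop 1 → stop 2 → stop 3 → stop 4 → Depot (or its reverse).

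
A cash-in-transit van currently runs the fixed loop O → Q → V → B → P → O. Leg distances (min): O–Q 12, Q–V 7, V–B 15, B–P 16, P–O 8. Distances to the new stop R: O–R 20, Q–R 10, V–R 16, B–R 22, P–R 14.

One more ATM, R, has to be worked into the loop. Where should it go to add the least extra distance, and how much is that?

Insertion cost between consecutive stops i–j is d(i,R) + d(R,j) − d(i,j):
  between O and Q: 20 + 10 − 12 = 18
  between Q and V: 10 + 16 − 7 = 19
  between V and B: 16 + 22 − 15 = 23
  between B and P: 22 + 14 − 16 = 20
  between P and O: 14 + 20 − 8 = 26
Cheapest insertion is between O and Q, adding 18.
New total = 58 + 18 = 76.

Minimum extra distance: 18 min, inserting R between O and Q.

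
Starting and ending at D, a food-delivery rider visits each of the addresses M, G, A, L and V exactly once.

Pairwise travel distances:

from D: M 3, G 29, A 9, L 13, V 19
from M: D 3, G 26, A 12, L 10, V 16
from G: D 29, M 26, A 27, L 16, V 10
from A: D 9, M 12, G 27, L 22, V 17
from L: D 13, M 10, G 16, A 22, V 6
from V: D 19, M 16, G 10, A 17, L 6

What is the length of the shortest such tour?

Minimum total distance: 65.

There are 60 distinct closed tours to check (reversals are equivalent).
D→M→G→A→L→V→D: 3+26+27+22+6+19 = 103
D→M→G→A→V→L→D: 3+26+27+17+6+13 = 92
D→M→G→L→A→V→D: 3+26+16+22+17+19 = 103
D→M→G→L→V→A→D: 3+26+16+6+17+9 = 77
D→M→G→V→A→L→D: 3+26+10+17+22+13 = 91
D→M→G→V→L→A→D: 3+26+10+6+22+9 = 76
D→M→A→G→L→V→D: 3+12+27+16+6+19 = 83
D→M→A→G→V→L→D: 3+12+27+10+6+13 = 71
D→M→A→L→G→V→D: 3+12+22+16+10+19 = 82
D→M→A→L→V→G→D: 3+12+22+6+10+29 = 82
D→M→A→V→G→L→D: 3+12+17+10+16+13 = 71
D→M→A→V→L→G→D: 3+12+17+6+16+29 = 83
D→M→L→G→A→V→D: 3+10+16+27+17+19 = 92
D→M→L→G→V→A→D: 3+10+16+10+17+9 = 65
… (46 more)
The minimum is 65.
One optimal route: D → M → L → G → V → A → D (or its reverse).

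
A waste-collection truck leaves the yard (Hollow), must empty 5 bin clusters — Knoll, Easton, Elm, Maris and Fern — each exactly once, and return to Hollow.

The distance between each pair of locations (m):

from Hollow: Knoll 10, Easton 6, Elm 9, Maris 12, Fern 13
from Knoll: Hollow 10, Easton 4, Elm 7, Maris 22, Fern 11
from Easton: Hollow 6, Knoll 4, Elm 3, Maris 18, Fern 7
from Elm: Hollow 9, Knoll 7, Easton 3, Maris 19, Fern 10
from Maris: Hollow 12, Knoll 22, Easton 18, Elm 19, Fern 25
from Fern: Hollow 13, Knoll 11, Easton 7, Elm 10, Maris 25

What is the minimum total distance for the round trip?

Shortest round trip = 62 m.

There are 60 distinct closed tours to check (reversals are equivalent).
Hollow → Knoll → Easton → Elm → Maris → Fern → Hollow: 10+4+3+19+25+13 = 74
Hollow → Knoll → Easton → Elm → Fern → Maris → Hollow: 10+4+3+10+25+12 = 64
Hollow → Knoll → Easton → Maris → Elm → Fern → Hollow: 10+4+18+19+10+13 = 74
Hollow → Knoll → Easton → Maris → Fern → Elm → Hollow: 10+4+18+25+10+9 = 76
Hollow → Knoll → Easton → Fern → Elm → Maris → Hollow: 10+4+7+10+19+12 = 62
Hollow → Knoll → Easton → Fern → Maris → Elm → Hollow: 10+4+7+25+19+9 = 74
Hollow → Knoll → Elm → Easton → Maris → Fern → Hollow: 10+7+3+18+25+13 = 76
Hollow → Knoll → Elm → Easton → Fern → Maris → Hollow: 10+7+3+7+25+12 = 64
Hollow → Knoll → Elm → Maris → Easton → Fern → Hollow: 10+7+19+18+7+13 = 74
Hollow → Knoll → Elm → Maris → Fern → Easton → Hollow: 10+7+19+25+7+6 = 74
Hollow → Knoll → Elm → Fern → Easton → Maris → Hollow: 10+7+10+7+18+12 = 64
Hollow → Knoll → Elm → Fern → Maris → Easton → Hollow: 10+7+10+25+18+6 = 76
Hollow → Knoll → Maris → Easton → Elm → Fern → Hollow: 10+22+18+3+10+13 = 76
Hollow → Knoll → Maris → Easton → Fern → Elm → Hollow: 10+22+18+7+10+9 = 76
… (46 more)
The minimum is 62.
One optimal route: Hollow → Knoll → Easton → Fern → Elm → Maris → Hollow (or its reverse).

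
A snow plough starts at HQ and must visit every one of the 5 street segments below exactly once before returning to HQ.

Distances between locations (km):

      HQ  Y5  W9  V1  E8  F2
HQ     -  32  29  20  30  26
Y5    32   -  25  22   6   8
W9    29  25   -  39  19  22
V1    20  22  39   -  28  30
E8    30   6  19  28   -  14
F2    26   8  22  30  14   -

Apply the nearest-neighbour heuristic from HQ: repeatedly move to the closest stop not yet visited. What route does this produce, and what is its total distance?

Total distance 113 km via the nearest-neighbour route HQ → V1 → Y5 → E8 → F2 → W9 → HQ.

At HQ the remaining stops are V1 20, F2 26, W9 29, E8 30, Y5 32; go to V1.
At V1 the remaining stops are Y5 22, E8 28, F2 30, W9 39; go to Y5.
At Y5 the remaining stops are E8 6, F2 8, W9 25; go to E8.
At E8 the remaining stops are F2 14, W9 19; go to F2.
At F2 the remaining stops are W9 22; go to W9.
Return W9→HQ: 29.
Total = 20 + 22 + 6 + 14 + 22 + 29 = 113.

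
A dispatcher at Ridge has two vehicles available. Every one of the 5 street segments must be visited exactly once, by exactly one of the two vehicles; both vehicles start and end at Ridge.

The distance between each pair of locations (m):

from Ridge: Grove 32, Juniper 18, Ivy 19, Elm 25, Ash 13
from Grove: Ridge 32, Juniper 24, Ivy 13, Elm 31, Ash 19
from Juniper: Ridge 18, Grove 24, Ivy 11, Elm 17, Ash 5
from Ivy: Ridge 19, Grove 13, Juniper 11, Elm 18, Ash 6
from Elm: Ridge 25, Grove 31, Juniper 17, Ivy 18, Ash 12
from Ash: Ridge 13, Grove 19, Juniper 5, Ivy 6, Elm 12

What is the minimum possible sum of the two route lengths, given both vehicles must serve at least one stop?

Try each way of splitting the stops between the two vehicles (each non-empty) and, for each split, find the best tour for each vehicle:
  {Grove} + {Juniper, Ivy, Elm, Ash}: 64 + 72 = 136
  {Juniper} + {Grove, Ivy, Elm, Ash}: 36 + 88 = 124
  {Grove, Juniper} + {Ivy, Elm, Ash}: 74 + 62 = 136
  {Ivy} + {Grove, Juniper, Elm, Ash}: 38 + 98 = 136
  {Grove, Ivy} + {Juniper, Elm, Ash}: 64 + 60 = 124
  {Juniper, Ivy} + {Grove, Elm, Ash}: 48 + 88 = 136
  … (15 splits in total)
Best: vehicle 1 Ridge → Juniper → Ridge = 36; vehicle 2 Ridge → Grove → Ivy → Elm → Ash → Ridge = 88; combined 124.

Minimum combined distance: 124 m.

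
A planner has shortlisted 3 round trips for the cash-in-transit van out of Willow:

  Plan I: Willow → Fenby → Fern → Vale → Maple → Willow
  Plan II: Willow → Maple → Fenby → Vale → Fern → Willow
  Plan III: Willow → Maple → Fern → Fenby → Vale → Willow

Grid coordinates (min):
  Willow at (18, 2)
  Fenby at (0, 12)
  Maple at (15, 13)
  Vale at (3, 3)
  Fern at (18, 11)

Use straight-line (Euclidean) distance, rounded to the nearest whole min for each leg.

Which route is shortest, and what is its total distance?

57 min — Plan III is the shortest.

Plan I: 21 + 18 + 17 + 16 + 11 = 83
Plan II: 11 + 15 + 9 + 17 + 9 = 61
Plan III: 11 + 4 + 18 + 9 + 15 = 57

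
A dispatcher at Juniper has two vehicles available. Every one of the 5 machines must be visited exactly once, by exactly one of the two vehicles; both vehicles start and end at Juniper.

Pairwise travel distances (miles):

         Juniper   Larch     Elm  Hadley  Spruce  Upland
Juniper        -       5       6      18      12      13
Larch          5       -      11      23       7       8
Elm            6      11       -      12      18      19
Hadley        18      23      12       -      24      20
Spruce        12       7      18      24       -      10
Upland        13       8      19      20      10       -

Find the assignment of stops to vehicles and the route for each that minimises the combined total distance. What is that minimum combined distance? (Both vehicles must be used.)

Minimum combined distance: 70 miles.

Check every non-empty split of the stops between the two vehicles; for each half take its own optimal tour:
  {Larch} + {Elm, Hadley, Spruce, Upland}: 10 + 60 = 70
  {Elm} + {Larch, Hadley, Spruce, Upland}: 12 + 60 = 72
  {Larch, Elm} + {Hadley, Spruce, Upland}: 22 + 60 = 82
  {Hadley} + {Larch, Elm, Spruce, Upland}: 36 + 47 = 83
  {Larch, Hadley} + {Elm, Spruce, Upland}: 46 + 47 = 93
  {Elm, Hadley} + {Larch, Spruce, Upland}: 36 + 35 = 71
  … (15 splits in total)
Best: vehicle 1 Juniper → Larch → Juniper = 10; vehicle 2 Juniper → Elm → Hadley → Upland → Spruce → Juniper = 60; combined 70.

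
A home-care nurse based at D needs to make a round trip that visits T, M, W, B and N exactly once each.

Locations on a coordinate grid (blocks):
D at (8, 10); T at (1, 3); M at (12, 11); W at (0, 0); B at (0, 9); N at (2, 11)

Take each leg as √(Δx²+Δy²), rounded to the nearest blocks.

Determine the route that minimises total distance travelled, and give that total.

38 blocks — the shortest possible round trip.

D - T - M - W - B - N - D: 10+14+16+9+3+6 = 58
D - T - M - W - N - B - D: 10+14+16+11+3+8 = 62
D - T - M - B - W - N - D: 10+14+12+9+11+6 = 62
D - T - M - B - N - W - D: 10+14+12+3+11+13 = 63
D - T - M - N - W - B - D: 10+14+10+11+9+8 = 62
D - T - M - N - B - W - D: 10+14+10+3+9+13 = 59
D - T - W - M - B - N - D: 10+3+16+12+3+6 = 50
D - T - W - M - N - B - D: 10+3+16+10+3+8 = 50
D - T - W - B - M - N - D: 10+3+9+12+10+6 = 50
D - T - W - B - N - M - D: 10+3+9+3+10+4 = 39
D - T - W - N - M - B - D: 10+3+11+10+12+8 = 54
D - T - W - N - B - M - D: 10+3+11+3+12+4 = 43
D - T - B - M - W - N - D: 10+6+12+16+11+6 = 61
D - T - B - M - N - W - D: 10+6+12+10+11+13 = 62
… (46 more)
D - M - W - T - B - N - D: 4+16+3+6+3+6 = 38  ← best
The minimum is 38.
One optimal route: D → M → W → T → B → N → D (or its reverse).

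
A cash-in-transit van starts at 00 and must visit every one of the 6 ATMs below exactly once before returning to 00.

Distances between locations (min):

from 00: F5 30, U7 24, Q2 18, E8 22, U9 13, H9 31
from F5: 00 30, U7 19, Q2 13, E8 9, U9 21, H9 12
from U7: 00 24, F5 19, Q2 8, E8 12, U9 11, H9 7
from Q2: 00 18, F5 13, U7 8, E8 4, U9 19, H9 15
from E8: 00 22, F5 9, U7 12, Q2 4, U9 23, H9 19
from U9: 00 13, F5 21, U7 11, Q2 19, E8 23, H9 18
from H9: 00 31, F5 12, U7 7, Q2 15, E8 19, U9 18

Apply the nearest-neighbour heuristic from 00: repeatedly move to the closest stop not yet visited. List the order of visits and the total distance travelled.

Nearest-neighbour total = 74 min; route 00 → U9 → U7 → H9 → F5 → E8 → Q2 → 00.

00 → [U9:13 / Q2:18 / E8:22 / U7:24 / F5:30 / H9:31] → U9 (13)
U9 → [U7:11 / H9:18 / Q2:19 / F5:21 / E8:23] → U7 (11)
U7 → [H9:7 / Q2:8 / E8:12 / F5:19] → H9 (7)
H9 → [F5:12 / Q2:15 / E8:19] → F5 (12)
F5 → [E8:9 / Q2:13] → E8 (9)
E8 → [Q2:4] → Q2 (4)
Return Q2→00: 18.
Total = 13 + 11 + 7 + 12 + 9 + 4 + 18 = 74.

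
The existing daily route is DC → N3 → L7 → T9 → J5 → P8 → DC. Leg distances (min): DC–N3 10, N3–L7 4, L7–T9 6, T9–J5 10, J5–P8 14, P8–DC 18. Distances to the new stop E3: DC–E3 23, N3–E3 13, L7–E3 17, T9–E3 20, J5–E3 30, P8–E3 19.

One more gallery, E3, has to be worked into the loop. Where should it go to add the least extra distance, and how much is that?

Insertion cost between consecutive stops i–j is d(i,E3) + d(E3,j) − d(i,j):
  between DC and N3: 23 + 13 − 10 = 26
  between N3 and L7: 13 + 17 − 4 = 26
  between L7 and T9: 17 + 20 − 6 = 31
  between T9 and J5: 20 + 30 − 10 = 40
  between J5 and P8: 30 + 19 − 14 = 35
  between P8 and DC: 19 + 23 − 18 = 24
Cheapest insertion is between P8 and DC, adding 24.
New total = 62 + 24 = 86.

Adding 24 min by placing E3 on the P8–DC leg.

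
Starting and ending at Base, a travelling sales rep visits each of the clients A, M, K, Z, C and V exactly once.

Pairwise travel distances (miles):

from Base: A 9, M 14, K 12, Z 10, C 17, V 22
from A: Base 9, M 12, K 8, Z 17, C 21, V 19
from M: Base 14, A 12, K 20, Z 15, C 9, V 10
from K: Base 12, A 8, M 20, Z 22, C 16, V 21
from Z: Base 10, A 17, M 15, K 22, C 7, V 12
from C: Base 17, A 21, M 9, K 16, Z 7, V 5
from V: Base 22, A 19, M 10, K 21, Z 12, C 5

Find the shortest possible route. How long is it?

Base → A → M → K → Z → C → V → Base: 9+12+20+22+7+5+22 = 97
Base → A → M → K → Z → V → C → Base: 9+12+20+22+12+5+17 = 97
Base → A → M → K → C → Z → V → Base: 9+12+20+16+7+12+22 = 98
Base → A → M → K → C → V → Z → Base: 9+12+20+16+5+12+10 = 84
Base → A → M → K → V → Z → C → Base: 9+12+20+21+12+7+17 = 98
Base → A → M → K → V → C → Z → Base: 9+12+20+21+5+7+10 = 84
Base → A → M → Z → K → C → V → Base: 9+12+15+22+16+5+22 = 101
Base → A → M → Z → K → V → C → Base: 9+12+15+22+21+5+17 = 101
… (352 more)
Base → K → A → M → V → C → Z → Base: 12+8+12+10+5+7+10 = 64  ← best
The minimum is 64.
One optimal route: Base → K → A → M → V → C → Z → Base (or its reverse).

Minimum total distance: 64 miles.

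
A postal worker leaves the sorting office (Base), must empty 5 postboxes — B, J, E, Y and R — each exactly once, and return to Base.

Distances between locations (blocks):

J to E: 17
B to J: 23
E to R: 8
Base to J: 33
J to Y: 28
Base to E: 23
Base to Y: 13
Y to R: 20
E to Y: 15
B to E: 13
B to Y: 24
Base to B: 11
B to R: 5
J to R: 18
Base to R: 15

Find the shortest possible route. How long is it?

Shortest round trip = 79 blocks.

With 5 stops there are 5!/2 = 60 distinct round trips (a route and its reverse cost the same).
Base → B → J → E → Y → R → Base: 11+23+17+15+20+15 = 101
Base → B → J → E → R → Y → Base: 11+23+17+8+20+13 = 92
Base → B → J → Y → E → R → Base: 11+23+28+15+8+15 = 100
Base → B → J → Y → R → E → Base: 11+23+28+20+8+23 = 113
Base → B → J → R → E → Y → Base: 11+23+18+8+15+13 = 88
Base → B → J → R → Y → E → Base: 11+23+18+20+15+23 = 110
Base → B → E → J → Y → R → Base: 11+13+17+28+20+15 = 104
Base → B → E → J → R → Y → Base: 11+13+17+18+20+13 = 92
Base → B → E → Y → J → R → Base: 11+13+15+28+18+15 = 100
Base → B → E → Y → R → J → Base: 11+13+15+20+18+33 = 110
Base → B → E → R → J → Y → Base: 11+13+8+18+28+13 = 91
Base → B → E → R → Y → J → Base: 11+13+8+20+28+33 = 113
Base → B → Y → J → E → R → Base: 11+24+28+17+8+15 = 103
Base → B → Y → J → R → E → Base: 11+24+28+18+8+23 = 112
… (46 more)
Base → B → R → J → E → Y → Base: 11+5+18+17+15+13 = 79  ← best
The minimum is 79.
One optimal route: Base → B → R → J → E → Y → Base (or its reverse).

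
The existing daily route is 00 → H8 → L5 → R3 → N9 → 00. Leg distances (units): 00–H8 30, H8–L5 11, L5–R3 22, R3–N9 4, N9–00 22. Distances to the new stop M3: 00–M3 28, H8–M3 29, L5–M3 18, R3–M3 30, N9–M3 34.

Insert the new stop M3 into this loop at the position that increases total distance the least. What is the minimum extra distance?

Insertion cost between consecutive stops i–j is d(i,M3) + d(M3,j) − d(i,j):
  between 00 and H8: 28 + 29 − 30 = 27
  between H8 and L5: 29 + 18 − 11 = 36
  between L5 and R3: 18 + 30 − 22 = 26
  between R3 and N9: 30 + 34 − 4 = 60
  between N9 and 00: 34 + 28 − 22 = 40
Cheapest insertion is between L5 and R3, adding 26.
New total = 89 + 26 = 115.

Adding 26 by placing M3 on the L5–R3 leg.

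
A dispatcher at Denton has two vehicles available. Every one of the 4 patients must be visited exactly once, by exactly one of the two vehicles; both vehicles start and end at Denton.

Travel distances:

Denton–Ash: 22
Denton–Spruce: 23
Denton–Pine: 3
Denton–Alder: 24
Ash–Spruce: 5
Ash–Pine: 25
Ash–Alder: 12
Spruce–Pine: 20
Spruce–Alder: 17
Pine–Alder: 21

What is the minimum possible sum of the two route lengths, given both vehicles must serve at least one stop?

70 — the smallest possible combined total.

Try each way of splitting the stops between the two vehicles (each non-empty) and, for each split, find the best tour for each vehicle:
  {Ash} + {Spruce, Pine, Alder}: 44 + 64 = 108
  {Spruce} + {Ash, Pine, Alder}: 46 + 58 = 104
  {Ash, Spruce} + {Pine, Alder}: 50 + 48 = 98
  {Pine} + {Ash, Spruce, Alder}: 6 + 64 = 70
  {Ash, Pine} + {Spruce, Alder}: 50 + 64 = 114
  {Spruce, Pine} + {Ash, Alder}: 46 + 58 = 104
  … (7 splits in total)
Best: vehicle 1 Denton → Pine → Denton = 6; vehicle 2 Denton → Spruce → Ash → Alder → Denton = 64; combined 70.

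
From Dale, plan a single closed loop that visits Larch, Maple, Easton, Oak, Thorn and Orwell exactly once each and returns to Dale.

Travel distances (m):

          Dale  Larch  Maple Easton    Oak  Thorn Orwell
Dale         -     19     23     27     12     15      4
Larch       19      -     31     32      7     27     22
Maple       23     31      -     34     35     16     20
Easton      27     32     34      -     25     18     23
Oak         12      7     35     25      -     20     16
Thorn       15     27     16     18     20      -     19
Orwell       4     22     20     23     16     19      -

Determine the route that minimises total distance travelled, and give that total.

109 m — the shortest possible round trip.

With 6 stops there are 6!/2 = 360 distinct round trips (a route and its reverse cost the same).
Dale → Larch → Maple → Easton → Oak → Thorn → Orwell → Dale: 19+31+34+25+20+19+4 = 152
Dale → Larch → Maple → Easton → Oak → Orwell → Thorn → Dale: 19+31+34+25+16+19+15 = 159
Dale → Larch → Maple → Easton → Thorn → Oak → Orwell → Dale: 19+31+34+18+20+16+4 = 142
Dale → Larch → Maple → Easton → Thorn → Orwell → Oak → Dale: 19+31+34+18+19+16+12 = 149
Dale → Larch → Maple → Easton → Orwell → Oak → Thorn → Dale: 19+31+34+23+16+20+15 = 158
Dale → Larch → Maple → Easton → Orwell → Thorn → Oak → Dale: 19+31+34+23+19+20+12 = 158
Dale → Larch → Maple → Oak → Easton → Thorn → Orwell → Dale: 19+31+35+25+18+19+4 = 151
Dale → Larch → Maple → Oak → Easton → Orwell → Thorn → Dale: 19+31+35+25+23+19+15 = 167
… (352 more)
Dale → Larch → Oak → Easton → Thorn → Maple → Orwell → Dale: 19+7+25+18+16+20+4 = 109  ← best
The minimum is 109.
One optimal route: Dale → Larch → Oak → Easton → Thorn → Maple → Orwell → Dale (or its reverse).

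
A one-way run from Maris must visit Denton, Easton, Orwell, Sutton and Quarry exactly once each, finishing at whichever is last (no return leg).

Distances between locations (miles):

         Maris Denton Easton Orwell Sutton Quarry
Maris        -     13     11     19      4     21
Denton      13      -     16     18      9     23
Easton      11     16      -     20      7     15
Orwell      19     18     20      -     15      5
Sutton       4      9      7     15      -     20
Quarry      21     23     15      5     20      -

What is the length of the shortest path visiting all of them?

Minimum one-way distance = 49 miles.

There are 5! = 120 possible orderings.
Maris→Denton→Easton→Orwell→Sutton→Quarry: 13+16+20+15+20 = 84
Maris→Denton→Easton→Orwell→Quarry→Sutton: 13+16+20+5+20 = 74
Maris→Denton→Easton→Sutton→Orwell→Quarry: 13+16+7+15+5 = 56
Maris→Denton→Easton→Sutton→Quarry→Orwell: 13+16+7+20+5 = 61
Maris→Denton→Easton→Quarry→Orwell→Sutton: 13+16+15+5+15 = 64
Maris→Denton→Easton→Quarry→Sutton→Orwell: 13+16+15+20+15 = 79
Maris→Denton→Orwell→Easton→Sutton→Quarry: 13+18+20+7+20 = 78
Maris→Denton→Orwell→Easton→Quarry→Sutton: 13+18+20+15+20 = 86
Maris→Denton→Orwell→Sutton→Easton→Quarry: 13+18+15+7+15 = 68
Maris→Denton→Orwell→Sutton→Quarry→Easton: 13+18+15+20+15 = 81
Maris→Denton→Orwell→Quarry→Easton→Sutton: 13+18+5+15+7 = 58
Maris→Denton→Orwell→Quarry→Sutton→Easton: 13+18+5+20+7 = 63
Maris→Denton→Sutton→Easton→Orwell→Quarry: 13+9+7+20+5 = 54
Maris→Denton→Sutton→Easton→Quarry→Orwell: 13+9+7+15+5 = 49
… (106 more)
The minimum is 49.
One shortest path: Maris → Denton → Sutton → Easton → Quarry → Orwell.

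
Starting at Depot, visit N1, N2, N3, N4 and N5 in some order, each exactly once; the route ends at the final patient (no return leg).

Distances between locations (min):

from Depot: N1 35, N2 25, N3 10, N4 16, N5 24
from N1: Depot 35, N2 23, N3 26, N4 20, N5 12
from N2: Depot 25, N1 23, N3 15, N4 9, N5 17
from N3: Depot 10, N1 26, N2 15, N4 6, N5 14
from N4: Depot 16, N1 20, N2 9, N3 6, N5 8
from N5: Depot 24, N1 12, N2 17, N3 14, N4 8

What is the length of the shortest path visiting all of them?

Minimum one-way distance = 54 min.

There are 5! = 120 possible orderings.
Depot→N1→N2→N3→N4→N5: 35+23+15+6+8 = 87
Depot→N1→N2→N3→N5→N4: 35+23+15+14+8 = 95
Depot→N1→N2→N4→N3→N5: 35+23+9+6+14 = 87
Depot→N1→N2→N4→N5→N3: 35+23+9+8+14 = 89
Depot→N1→N2→N5→N3→N4: 35+23+17+14+6 = 95
Depot→N1→N2→N5→N4→N3: 35+23+17+8+6 = 89
Depot→N1→N3→N2→N4→N5: 35+26+15+9+8 = 93
Depot→N1→N3→N2→N5→N4: 35+26+15+17+8 = 101
Depot→N1→N3→N4→N2→N5: 35+26+6+9+17 = 93
Depot→N1→N3→N4→N5→N2: 35+26+6+8+17 = 92
Depot→N1→N3→N5→N2→N4: 35+26+14+17+9 = 101
Depot→N1→N3→N5→N4→N2: 35+26+14+8+9 = 92
Depot→N1→N4→N2→N3→N5: 35+20+9+15+14 = 93
Depot→N1→N4→N2→N5→N3: 35+20+9+17+14 = 95
… (106 more)
Depot→N3→N2→N4→N5→N1: 10+15+9+8+12 = 54  ← best
The minimum is 54.
One shortest path: Depot → N3 → N2 → N4 → N5 → N1.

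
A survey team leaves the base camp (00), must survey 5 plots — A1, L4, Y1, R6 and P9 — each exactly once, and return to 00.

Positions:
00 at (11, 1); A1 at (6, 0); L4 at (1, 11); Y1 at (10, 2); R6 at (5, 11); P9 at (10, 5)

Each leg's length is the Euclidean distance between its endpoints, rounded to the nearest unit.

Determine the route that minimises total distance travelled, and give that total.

With 5 stops there are 5!/2 = 60 distinct round trips (a route and its reverse cost the same).
00 - A1 - L4 - Y1 - R6 - P9 - 00: 5+12+13+10+8+4 = 52
00 - A1 - L4 - Y1 - P9 - R6 - 00: 5+12+13+3+8+12 = 53
00 - A1 - L4 - R6 - Y1 - P9 - 00: 5+12+4+10+3+4 = 38
00 - A1 - L4 - R6 - P9 - Y1 - 00: 5+12+4+8+3+1 = 33
00 - A1 - L4 - P9 - Y1 - R6 - 00: 5+12+11+3+10+12 = 53
00 - A1 - L4 - P9 - R6 - Y1 - 00: 5+12+11+8+10+1 = 47
00 - A1 - Y1 - L4 - R6 - P9 - 00: 5+4+13+4+8+4 = 38
00 - A1 - Y1 - L4 - P9 - R6 - 00: 5+4+13+11+8+12 = 53
00 - A1 - Y1 - R6 - L4 - P9 - 00: 5+4+10+4+11+4 = 38
00 - A1 - Y1 - R6 - P9 - L4 - 00: 5+4+10+8+11+14 = 52
00 - A1 - Y1 - P9 - L4 - R6 - 00: 5+4+3+11+4+12 = 39
00 - A1 - Y1 - P9 - R6 - L4 - 00: 5+4+3+8+4+14 = 38
00 - A1 - R6 - L4 - Y1 - P9 - 00: 5+11+4+13+3+4 = 40
00 - A1 - R6 - L4 - P9 - Y1 - 00: 5+11+4+11+3+1 = 35
… (46 more)
The minimum is 33.
One optimal route: 00 → A1 → L4 → R6 → P9 → Y1 → 00 (or its reverse).

Shortest round trip = 33.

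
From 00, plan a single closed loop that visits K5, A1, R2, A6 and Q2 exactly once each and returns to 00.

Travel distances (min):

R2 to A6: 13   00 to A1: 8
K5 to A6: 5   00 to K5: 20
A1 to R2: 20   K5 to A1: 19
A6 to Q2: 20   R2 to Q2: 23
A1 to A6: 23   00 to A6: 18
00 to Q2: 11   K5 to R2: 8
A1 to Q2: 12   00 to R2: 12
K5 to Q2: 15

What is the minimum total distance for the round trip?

Shortest round trip = 65 min.

00 → K5 → A1 → R2 → A6 → Q2 → 00: 20+19+20+13+20+11 = 103
00 → K5 → A1 → R2 → Q2 → A6 → 00: 20+19+20+23+20+18 = 120
00 → K5 → A1 → A6 → R2 → Q2 → 00: 20+19+23+13+23+11 = 109
00 → K5 → A1 → A6 → Q2 → R2 → 00: 20+19+23+20+23+12 = 117
00 → K5 → A1 → Q2 → R2 → A6 → 00: 20+19+12+23+13+18 = 105
00 → K5 → A1 → Q2 → A6 → R2 → 00: 20+19+12+20+13+12 = 96
00 → K5 → R2 → A1 → A6 → Q2 → 00: 20+8+20+23+20+11 = 102
00 → K5 → R2 → A1 → Q2 → A6 → 00: 20+8+20+12+20+18 = 98
00 → K5 → R2 → A6 → A1 → Q2 → 00: 20+8+13+23+12+11 = 87
00 → K5 → R2 → A6 → Q2 → A1 → 00: 20+8+13+20+12+8 = 81
00 → K5 → R2 → Q2 → A1 → A6 → 00: 20+8+23+12+23+18 = 104
00 → K5 → R2 → Q2 → A6 → A1 → 00: 20+8+23+20+23+8 = 102
00 → K5 → A6 → A1 → R2 → Q2 → 00: 20+5+23+20+23+11 = 102
00 → K5 → A6 → A1 → Q2 → R2 → 00: 20+5+23+12+23+12 = 95
… (46 more)
00 → A1 → Q2 → K5 → A6 → R2 → 00: 8+12+15+5+13+12 = 65  ← best
The minimum is 65.
One optimal route: 00 → A1 → Q2 → K5 → A6 → R2 → 00 (or its reverse).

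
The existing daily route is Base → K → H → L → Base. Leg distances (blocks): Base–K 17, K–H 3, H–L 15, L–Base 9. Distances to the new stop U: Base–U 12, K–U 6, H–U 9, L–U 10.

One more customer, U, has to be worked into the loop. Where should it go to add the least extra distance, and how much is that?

Minimum extra distance: 1 blocks, inserting U between Base and K.

Insertion cost between consecutive stops i–j is d(i,U) + d(U,j) − d(i,j):
  between Base and K: 12 + 6 − 17 = 1
  between K and H: 6 + 9 − 3 = 12
  between H and L: 9 + 10 − 15 = 4
  between L and Base: 10 + 12 − 9 = 13
Cheapest insertion is between Base and K, adding 1.
New total = 44 + 1 = 45.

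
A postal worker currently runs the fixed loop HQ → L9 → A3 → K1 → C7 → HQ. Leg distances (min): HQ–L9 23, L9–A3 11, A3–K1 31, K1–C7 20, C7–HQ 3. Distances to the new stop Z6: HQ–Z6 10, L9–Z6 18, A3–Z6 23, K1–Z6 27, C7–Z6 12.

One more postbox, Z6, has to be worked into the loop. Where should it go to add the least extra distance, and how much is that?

Adding 5 min by placing Z6 on the HQ–L9 leg.

Insertion cost between consecutive stops i–j is d(i,Z6) + d(Z6,j) − d(i,j):
  between HQ and L9: 10 + 18 − 23 = 5
  between L9 and A3: 18 + 23 − 11 = 30
  between A3 and K1: 23 + 27 − 31 = 19
  between K1 and C7: 27 + 12 − 20 = 19
  between C7 and HQ: 12 + 10 − 3 = 19
Cheapest insertion is between HQ and L9, adding 5.
New total = 88 + 5 = 93.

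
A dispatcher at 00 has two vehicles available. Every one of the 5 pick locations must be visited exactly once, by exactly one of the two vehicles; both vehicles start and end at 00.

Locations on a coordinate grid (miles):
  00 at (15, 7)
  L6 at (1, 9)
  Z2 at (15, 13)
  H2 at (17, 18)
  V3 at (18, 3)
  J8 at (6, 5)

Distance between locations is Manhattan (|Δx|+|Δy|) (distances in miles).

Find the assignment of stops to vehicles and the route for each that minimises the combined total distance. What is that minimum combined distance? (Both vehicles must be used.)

Minimum combined distance: 72 miles.

Check every non-empty split of the stops between the two vehicles; for each half take its own optimal tour:
  {L6} + {Z2, H2, V3, J8}: 32 + 54 = 86
  {Z2} + {L6, H2, V3, J8}: 12 + 68 = 80
  {L6, Z2} + {H2, V3, J8}: 40 + 54 = 94
  {H2} + {L6, Z2, V3, J8}: 26 + 54 = 80
  {L6, H2} + {Z2, V3, J8}: 54 + 44 = 98
  {Z2, H2} + {L6, V3, J8}: 26 + 46 = 72
  … (15 splits in total)
Best: vehicle 1 00 → Z2 → H2 → 00 = 26; vehicle 2 00 → L6 → J8 → V3 → 00 = 46; combined 72.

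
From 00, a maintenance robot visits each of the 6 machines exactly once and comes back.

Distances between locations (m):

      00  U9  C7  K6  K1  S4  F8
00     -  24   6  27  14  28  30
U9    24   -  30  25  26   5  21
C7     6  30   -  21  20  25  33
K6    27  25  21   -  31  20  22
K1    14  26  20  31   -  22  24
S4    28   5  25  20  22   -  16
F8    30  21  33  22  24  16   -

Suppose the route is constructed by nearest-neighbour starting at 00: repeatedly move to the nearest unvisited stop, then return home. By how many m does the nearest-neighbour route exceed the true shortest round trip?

From 00: C7=6, K1=14, U9=24, K6=27, S4=28, F8=30 → choose C7 (6).
From C7: K1=20, K6=21, S4=25, U9=30, F8=33 → choose K1 (20).
From K1: S4=22, F8=24, U9=26, K6=31 → choose S4 (22).
From S4: U9=5, F8=16, K6=20 → choose U9 (5).
From U9: F8=21, K6=25 → choose F8 (21).
From F8: K6=22 → choose K6 (22).
NN route 00 → C7 → K1 → S4 → U9 → F8 → K6 → 00 costs 123.
Optimal: 00 → C7 → K6 → F8 → S4 → U9 → K1 → 00 costs 110 (by enumerating all 360 distinct tours).
Excess = 123 − 110 = 13.

13 m longer than the optimal tour.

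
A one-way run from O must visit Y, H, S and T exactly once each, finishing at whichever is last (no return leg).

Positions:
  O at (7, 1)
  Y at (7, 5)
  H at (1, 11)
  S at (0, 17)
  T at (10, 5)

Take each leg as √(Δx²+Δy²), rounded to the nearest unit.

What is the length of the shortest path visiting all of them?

22 — the minimum one-way total.

There are 4! = 24 possible orderings.
O → Y → H → S → T: 4+8+6+16 = 34
O → Y → H → T → S: 4+8+11+16 = 39
O → Y → S → H → T: 4+14+6+11 = 35
O → Y → S → T → H: 4+14+16+11 = 45
O → Y → T → H → S: 4+3+11+6 = 24
O → Y → T → S → H: 4+3+16+6 = 29
O → H → Y → S → T: 12+8+14+16 = 50
O → H → Y → T → S: 12+8+3+16 = 39
O → H → S → Y → T: 12+6+14+3 = 35
O → H → S → T → Y: 12+6+16+3 = 37
O → H → T → Y → S: 12+11+3+14 = 40
O → H → T → S → Y: 12+11+16+14 = 53
O → S → Y → H → T: 17+14+8+11 = 50
O → S → Y → T → H: 17+14+3+11 = 45
… (10 more)
O → T → Y → H → S: 5+3+8+6 = 22  ← best
The minimum is 22.
One shortest path: O → T → Y → H → S.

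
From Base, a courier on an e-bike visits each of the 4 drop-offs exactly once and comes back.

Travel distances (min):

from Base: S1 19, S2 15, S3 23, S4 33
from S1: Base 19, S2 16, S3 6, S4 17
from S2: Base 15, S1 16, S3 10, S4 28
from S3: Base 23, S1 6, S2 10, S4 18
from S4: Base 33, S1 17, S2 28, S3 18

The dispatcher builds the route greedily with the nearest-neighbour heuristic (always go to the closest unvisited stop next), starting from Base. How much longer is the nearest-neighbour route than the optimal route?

Base: S2=15, S1=19, S3=23, S4=33 ⇒ S2
S2: S3=10, S1=16, S4=28 ⇒ S3
S3: S1=6, S4=18 ⇒ S1
S1: S4=17 ⇒ S4
NN route Base → S2 → S3 → S1 → S4 → Base costs 81.
Optimal: Base → S1 → S4 → S3 → S2 → Base costs 79 (by enumerating all 12 distinct tours).
Excess = 81 − 79 = 2.

The nearest-neighbour route is 2 min longer than optimal.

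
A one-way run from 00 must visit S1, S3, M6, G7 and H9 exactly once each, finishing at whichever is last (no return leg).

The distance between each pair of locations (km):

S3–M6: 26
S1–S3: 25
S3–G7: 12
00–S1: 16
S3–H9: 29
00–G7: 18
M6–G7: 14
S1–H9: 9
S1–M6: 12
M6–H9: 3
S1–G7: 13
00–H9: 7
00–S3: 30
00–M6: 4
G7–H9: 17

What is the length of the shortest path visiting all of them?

Minimum one-way distance = 41 km.

There are 5! = 120 possible orderings.
00 → S1 → S3 → M6 → G7 → H9: 16+25+26+14+17 = 98
00 → S1 → S3 → M6 → H9 → G7: 16+25+26+3+17 = 87
00 → S1 → S3 → G7 → M6 → H9: 16+25+12+14+3 = 70
00 → S1 → S3 → G7 → H9 → M6: 16+25+12+17+3 = 73
00 → S1 → S3 → H9 → M6 → G7: 16+25+29+3+14 = 87
00 → S1 → S3 → H9 → G7 → M6: 16+25+29+17+14 = 101
00 → S1 → M6 → S3 → G7 → H9: 16+12+26+12+17 = 83
00 → S1 → M6 → S3 → H9 → G7: 16+12+26+29+17 = 100
00 → S1 → M6 → G7 → S3 → H9: 16+12+14+12+29 = 83
00 → S1 → M6 → G7 → H9 → S3: 16+12+14+17+29 = 88
00 → S1 → M6 → H9 → S3 → G7: 16+12+3+29+12 = 72
00 → S1 → M6 → H9 → G7 → S3: 16+12+3+17+12 = 60
00 → S1 → G7 → S3 → M6 → H9: 16+13+12+26+3 = 70
00 → S1 → G7 → S3 → H9 → M6: 16+13+12+29+3 = 73
… (106 more)
00 → M6 → H9 → S1 → G7 → S3: 4+3+9+13+12 = 41  ← best
The minimum is 41.
One shortest path: 00 → M6 → H9 → S1 → G7 → S3.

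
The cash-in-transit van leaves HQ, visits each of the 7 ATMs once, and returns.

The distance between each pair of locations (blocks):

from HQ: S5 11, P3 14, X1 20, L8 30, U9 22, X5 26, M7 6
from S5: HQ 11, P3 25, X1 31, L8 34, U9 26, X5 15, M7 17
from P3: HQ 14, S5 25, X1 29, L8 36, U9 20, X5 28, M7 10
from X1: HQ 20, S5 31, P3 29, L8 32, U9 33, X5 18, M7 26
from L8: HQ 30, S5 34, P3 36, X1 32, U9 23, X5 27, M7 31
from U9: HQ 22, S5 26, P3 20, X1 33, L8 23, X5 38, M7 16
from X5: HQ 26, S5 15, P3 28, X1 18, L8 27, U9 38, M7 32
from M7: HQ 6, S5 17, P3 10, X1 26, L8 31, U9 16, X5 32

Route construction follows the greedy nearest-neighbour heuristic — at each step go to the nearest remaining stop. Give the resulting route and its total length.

HQ → [M7:6 / S5:11 / P3:14 / X1:20 / U9:22 / X5:26 / L8:30] → M7 (6)
M7 → [P3:10 / U9:16 / S5:17 / X1:26 / L8:31 / X5:32] → P3 (10)
P3 → [U9:20 / S5:25 / X5:28 / X1:29 / L8:36] → U9 (20)
U9 → [L8:23 / S5:26 / X1:33 / X5:38] → L8 (23)
L8 → [X5:27 / X1:32 / S5:34] → X5 (27)
X5 → [S5:15 / X1:18] → S5 (15)
S5 → [X1:31] → X1 (31)
Return X1→HQ: 20.
Total = 6 + 10 + 20 + 23 + 27 + 15 + 31 + 20 = 152.

Total distance 152 blocks via the nearest-neighbour route HQ → M7 → P3 → U9 → L8 → X5 → S5 → X1 → HQ.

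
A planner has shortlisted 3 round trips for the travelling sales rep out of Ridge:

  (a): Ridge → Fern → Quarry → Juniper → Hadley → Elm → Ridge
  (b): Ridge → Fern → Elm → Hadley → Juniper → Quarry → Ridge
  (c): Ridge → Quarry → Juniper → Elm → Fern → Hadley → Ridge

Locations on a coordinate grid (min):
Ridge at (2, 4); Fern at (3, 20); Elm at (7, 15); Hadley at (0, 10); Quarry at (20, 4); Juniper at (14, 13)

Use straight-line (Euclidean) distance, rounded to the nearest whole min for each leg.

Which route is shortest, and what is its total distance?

Shortest is (c), total 58 min.

(a): 16 + 23 + 11 + 14 + 9 + 12 = 85
(b): 16 + 6 + 9 + 14 + 11 + 18 = 74
(c): 18 + 11 + 7 + 6 + 10 + 6 = 58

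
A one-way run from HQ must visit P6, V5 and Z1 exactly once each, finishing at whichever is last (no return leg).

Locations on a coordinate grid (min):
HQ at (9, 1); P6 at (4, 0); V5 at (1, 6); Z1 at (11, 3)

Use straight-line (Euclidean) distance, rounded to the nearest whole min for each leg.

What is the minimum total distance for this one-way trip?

There are 3! = 6 possible orderings.
HQ→P6→V5→Z1: 5+7+10 = 22
HQ→P6→Z1→V5: 5+8+10 = 23
HQ→V5→P6→Z1: 9+7+8 = 24
HQ→V5→Z1→P6: 9+10+8 = 27
HQ→Z1→P6→V5: 3+8+7 = 18
HQ→Z1→V5→P6: 3+10+7 = 20
The minimum is 18.
One shortest path: HQ → Z1 → P6 → V5.

Shortest open route: 18 min.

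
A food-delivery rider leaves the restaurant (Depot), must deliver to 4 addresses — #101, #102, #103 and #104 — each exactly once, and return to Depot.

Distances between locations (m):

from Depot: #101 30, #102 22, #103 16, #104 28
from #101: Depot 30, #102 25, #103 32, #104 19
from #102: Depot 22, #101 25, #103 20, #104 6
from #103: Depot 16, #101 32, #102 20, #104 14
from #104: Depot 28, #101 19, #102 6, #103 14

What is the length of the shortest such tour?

91 m — the shortest possible round trip.

Depot → #101 → #102 → #103 → #104 → Depot: 30+25+20+14+28 = 117
Depot → #101 → #102 → #104 → #103 → Depot: 30+25+6+14+16 = 91
Depot → #101 → #103 → #102 → #104 → Depot: 30+32+20+6+28 = 116
Depot → #101 → #103 → #104 → #102 → Depot: 30+32+14+6+22 = 104
Depot → #101 → #104 → #102 → #103 → Depot: 30+19+6+20+16 = 91
Depot → #101 → #104 → #103 → #102 → Depot: 30+19+14+20+22 = 105
Depot → #102 → #101 → #103 → #104 → Depot: 22+25+32+14+28 = 121
Depot → #102 → #101 → #104 → #103 → Depot: 22+25+19+14+16 = 96
Depot → #102 → #103 → #101 → #104 → Depot: 22+20+32+19+28 = 121
Depot → #102 → #104 → #101 → #103 → Depot: 22+6+19+32+16 = 95
Depot → #103 → #101 → #102 → #104 → Depot: 16+32+25+6+28 = 107
Depot → #103 → #102 → #101 → #104 → Depot: 16+20+25+19+28 = 108
The minimum is 91.
One optimal route: Depot → #101 → #102 → #104 → #103 → Depot (or its reverse).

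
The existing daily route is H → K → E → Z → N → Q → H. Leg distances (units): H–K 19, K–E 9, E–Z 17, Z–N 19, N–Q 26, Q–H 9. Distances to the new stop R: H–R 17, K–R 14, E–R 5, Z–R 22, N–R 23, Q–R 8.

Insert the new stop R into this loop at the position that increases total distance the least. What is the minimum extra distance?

Minimum extra distance: 5, inserting R between N and Q.

Insertion cost between consecutive stops i–j is d(i,R) + d(R,j) − d(i,j):
  between H and K: 17 + 14 − 19 = 12
  between K and E: 14 + 5 − 9 = 10
  between E and Z: 5 + 22 − 17 = 10
  between Z and N: 22 + 23 − 19 = 26
  between N and Q: 23 + 8 − 26 = 5
  between Q and H: 8 + 17 − 9 = 16
Cheapest insertion is between N and Q, adding 5.
New total = 99 + 5 = 104.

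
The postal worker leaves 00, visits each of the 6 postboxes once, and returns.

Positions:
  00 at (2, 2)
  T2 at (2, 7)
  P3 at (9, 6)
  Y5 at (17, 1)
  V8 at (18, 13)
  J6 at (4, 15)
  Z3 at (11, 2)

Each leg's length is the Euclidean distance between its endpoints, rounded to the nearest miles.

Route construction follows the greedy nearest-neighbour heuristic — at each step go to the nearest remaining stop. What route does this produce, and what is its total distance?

00 → [T2:5 / P3:8 / Z3:9 / J6:13 / Y5:15 / V8:19] → T2 (5)
T2 → [P3:7 / J6:8 / Z3:10 / Y5:16 / V8:17] → P3 (7)
P3 → [Z3:4 / Y5:9 / J6:10 / V8:11] → Z3 (4)
Z3 → [Y5:6 / V8:13 / J6:15] → Y5 (6)
Y5 → [V8:12 / J6:19] → V8 (12)
V8 → [J6:14] → J6 (14)
Return J6→00: 13.
Total = 5 + 7 + 4 + 6 + 12 + 14 + 13 = 61.

61 miles along 00 → T2 → P3 → Z3 → Y5 → V8 → J6 → 00.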